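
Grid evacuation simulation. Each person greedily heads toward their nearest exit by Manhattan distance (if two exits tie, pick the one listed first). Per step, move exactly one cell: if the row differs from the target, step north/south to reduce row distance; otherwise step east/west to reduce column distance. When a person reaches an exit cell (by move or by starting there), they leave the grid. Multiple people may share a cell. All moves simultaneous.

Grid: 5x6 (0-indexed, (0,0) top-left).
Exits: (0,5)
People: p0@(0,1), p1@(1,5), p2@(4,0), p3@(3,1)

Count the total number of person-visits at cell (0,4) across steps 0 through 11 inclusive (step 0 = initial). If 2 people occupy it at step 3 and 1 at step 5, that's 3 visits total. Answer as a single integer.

Answer: 3

Derivation:
Step 0: p0@(0,1) p1@(1,5) p2@(4,0) p3@(3,1) -> at (0,4): 0 [-], cum=0
Step 1: p0@(0,2) p1@ESC p2@(3,0) p3@(2,1) -> at (0,4): 0 [-], cum=0
Step 2: p0@(0,3) p1@ESC p2@(2,0) p3@(1,1) -> at (0,4): 0 [-], cum=0
Step 3: p0@(0,4) p1@ESC p2@(1,0) p3@(0,1) -> at (0,4): 1 [p0], cum=1
Step 4: p0@ESC p1@ESC p2@(0,0) p3@(0,2) -> at (0,4): 0 [-], cum=1
Step 5: p0@ESC p1@ESC p2@(0,1) p3@(0,3) -> at (0,4): 0 [-], cum=1
Step 6: p0@ESC p1@ESC p2@(0,2) p3@(0,4) -> at (0,4): 1 [p3], cum=2
Step 7: p0@ESC p1@ESC p2@(0,3) p3@ESC -> at (0,4): 0 [-], cum=2
Step 8: p0@ESC p1@ESC p2@(0,4) p3@ESC -> at (0,4): 1 [p2], cum=3
Step 9: p0@ESC p1@ESC p2@ESC p3@ESC -> at (0,4): 0 [-], cum=3
Total visits = 3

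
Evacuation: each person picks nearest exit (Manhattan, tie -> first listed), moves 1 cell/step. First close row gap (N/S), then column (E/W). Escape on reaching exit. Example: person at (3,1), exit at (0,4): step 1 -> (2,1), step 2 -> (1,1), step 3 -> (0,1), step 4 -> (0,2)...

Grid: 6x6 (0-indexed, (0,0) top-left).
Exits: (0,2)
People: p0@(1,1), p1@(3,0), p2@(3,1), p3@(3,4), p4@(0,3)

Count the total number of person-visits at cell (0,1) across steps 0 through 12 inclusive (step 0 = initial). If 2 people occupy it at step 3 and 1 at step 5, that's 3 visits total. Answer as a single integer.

Step 0: p0@(1,1) p1@(3,0) p2@(3,1) p3@(3,4) p4@(0,3) -> at (0,1): 0 [-], cum=0
Step 1: p0@(0,1) p1@(2,0) p2@(2,1) p3@(2,4) p4@ESC -> at (0,1): 1 [p0], cum=1
Step 2: p0@ESC p1@(1,0) p2@(1,1) p3@(1,4) p4@ESC -> at (0,1): 0 [-], cum=1
Step 3: p0@ESC p1@(0,0) p2@(0,1) p3@(0,4) p4@ESC -> at (0,1): 1 [p2], cum=2
Step 4: p0@ESC p1@(0,1) p2@ESC p3@(0,3) p4@ESC -> at (0,1): 1 [p1], cum=3
Step 5: p0@ESC p1@ESC p2@ESC p3@ESC p4@ESC -> at (0,1): 0 [-], cum=3
Total visits = 3

Answer: 3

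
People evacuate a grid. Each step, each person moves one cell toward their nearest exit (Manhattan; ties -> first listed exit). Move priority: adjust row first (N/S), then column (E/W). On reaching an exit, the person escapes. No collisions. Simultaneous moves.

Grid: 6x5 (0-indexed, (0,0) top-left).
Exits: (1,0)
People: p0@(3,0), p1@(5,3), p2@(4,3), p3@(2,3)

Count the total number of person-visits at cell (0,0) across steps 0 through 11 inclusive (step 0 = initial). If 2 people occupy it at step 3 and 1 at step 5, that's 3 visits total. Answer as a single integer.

Step 0: p0@(3,0) p1@(5,3) p2@(4,3) p3@(2,3) -> at (0,0): 0 [-], cum=0
Step 1: p0@(2,0) p1@(4,3) p2@(3,3) p3@(1,3) -> at (0,0): 0 [-], cum=0
Step 2: p0@ESC p1@(3,3) p2@(2,3) p3@(1,2) -> at (0,0): 0 [-], cum=0
Step 3: p0@ESC p1@(2,3) p2@(1,3) p3@(1,1) -> at (0,0): 0 [-], cum=0
Step 4: p0@ESC p1@(1,3) p2@(1,2) p3@ESC -> at (0,0): 0 [-], cum=0
Step 5: p0@ESC p1@(1,2) p2@(1,1) p3@ESC -> at (0,0): 0 [-], cum=0
Step 6: p0@ESC p1@(1,1) p2@ESC p3@ESC -> at (0,0): 0 [-], cum=0
Step 7: p0@ESC p1@ESC p2@ESC p3@ESC -> at (0,0): 0 [-], cum=0
Total visits = 0

Answer: 0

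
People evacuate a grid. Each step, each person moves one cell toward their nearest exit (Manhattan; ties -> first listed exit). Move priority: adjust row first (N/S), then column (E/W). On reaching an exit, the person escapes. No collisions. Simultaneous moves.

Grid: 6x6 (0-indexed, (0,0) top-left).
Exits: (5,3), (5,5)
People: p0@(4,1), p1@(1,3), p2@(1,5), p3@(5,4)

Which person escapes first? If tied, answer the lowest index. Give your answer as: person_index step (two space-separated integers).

Answer: 3 1

Derivation:
Step 1: p0:(4,1)->(5,1) | p1:(1,3)->(2,3) | p2:(1,5)->(2,5) | p3:(5,4)->(5,3)->EXIT
Step 2: p0:(5,1)->(5,2) | p1:(2,3)->(3,3) | p2:(2,5)->(3,5) | p3:escaped
Step 3: p0:(5,2)->(5,3)->EXIT | p1:(3,3)->(4,3) | p2:(3,5)->(4,5) | p3:escaped
Step 4: p0:escaped | p1:(4,3)->(5,3)->EXIT | p2:(4,5)->(5,5)->EXIT | p3:escaped
Exit steps: [3, 4, 4, 1]
First to escape: p3 at step 1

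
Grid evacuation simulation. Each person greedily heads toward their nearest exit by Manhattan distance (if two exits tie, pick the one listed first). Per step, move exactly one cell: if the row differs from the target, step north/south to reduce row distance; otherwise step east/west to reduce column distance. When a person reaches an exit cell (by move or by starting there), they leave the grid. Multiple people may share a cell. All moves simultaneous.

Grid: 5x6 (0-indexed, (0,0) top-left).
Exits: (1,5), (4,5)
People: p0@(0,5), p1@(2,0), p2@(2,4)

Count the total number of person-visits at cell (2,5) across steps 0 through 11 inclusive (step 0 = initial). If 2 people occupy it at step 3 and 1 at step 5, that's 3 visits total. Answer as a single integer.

Step 0: p0@(0,5) p1@(2,0) p2@(2,4) -> at (2,5): 0 [-], cum=0
Step 1: p0@ESC p1@(1,0) p2@(1,4) -> at (2,5): 0 [-], cum=0
Step 2: p0@ESC p1@(1,1) p2@ESC -> at (2,5): 0 [-], cum=0
Step 3: p0@ESC p1@(1,2) p2@ESC -> at (2,5): 0 [-], cum=0
Step 4: p0@ESC p1@(1,3) p2@ESC -> at (2,5): 0 [-], cum=0
Step 5: p0@ESC p1@(1,4) p2@ESC -> at (2,5): 0 [-], cum=0
Step 6: p0@ESC p1@ESC p2@ESC -> at (2,5): 0 [-], cum=0
Total visits = 0

Answer: 0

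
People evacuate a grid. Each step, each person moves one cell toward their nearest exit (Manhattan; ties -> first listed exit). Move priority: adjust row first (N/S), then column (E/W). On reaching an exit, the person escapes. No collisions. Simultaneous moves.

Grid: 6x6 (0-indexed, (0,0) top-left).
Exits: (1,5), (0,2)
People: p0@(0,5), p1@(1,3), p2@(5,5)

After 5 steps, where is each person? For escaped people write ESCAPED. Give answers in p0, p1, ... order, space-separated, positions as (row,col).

Step 1: p0:(0,5)->(1,5)->EXIT | p1:(1,3)->(1,4) | p2:(5,5)->(4,5)
Step 2: p0:escaped | p1:(1,4)->(1,5)->EXIT | p2:(4,5)->(3,5)
Step 3: p0:escaped | p1:escaped | p2:(3,5)->(2,5)
Step 4: p0:escaped | p1:escaped | p2:(2,5)->(1,5)->EXIT

ESCAPED ESCAPED ESCAPED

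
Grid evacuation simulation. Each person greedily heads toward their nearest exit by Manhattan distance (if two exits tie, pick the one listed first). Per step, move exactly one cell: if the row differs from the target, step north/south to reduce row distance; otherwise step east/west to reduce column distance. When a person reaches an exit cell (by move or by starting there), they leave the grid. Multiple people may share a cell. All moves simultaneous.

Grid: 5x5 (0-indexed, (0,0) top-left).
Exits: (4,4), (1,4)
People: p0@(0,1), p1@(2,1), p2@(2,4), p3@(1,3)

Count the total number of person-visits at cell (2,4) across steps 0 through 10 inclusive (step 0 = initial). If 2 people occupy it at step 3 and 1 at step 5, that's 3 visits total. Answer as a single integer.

Step 0: p0@(0,1) p1@(2,1) p2@(2,4) p3@(1,3) -> at (2,4): 1 [p2], cum=1
Step 1: p0@(1,1) p1@(1,1) p2@ESC p3@ESC -> at (2,4): 0 [-], cum=1
Step 2: p0@(1,2) p1@(1,2) p2@ESC p3@ESC -> at (2,4): 0 [-], cum=1
Step 3: p0@(1,3) p1@(1,3) p2@ESC p3@ESC -> at (2,4): 0 [-], cum=1
Step 4: p0@ESC p1@ESC p2@ESC p3@ESC -> at (2,4): 0 [-], cum=1
Total visits = 1

Answer: 1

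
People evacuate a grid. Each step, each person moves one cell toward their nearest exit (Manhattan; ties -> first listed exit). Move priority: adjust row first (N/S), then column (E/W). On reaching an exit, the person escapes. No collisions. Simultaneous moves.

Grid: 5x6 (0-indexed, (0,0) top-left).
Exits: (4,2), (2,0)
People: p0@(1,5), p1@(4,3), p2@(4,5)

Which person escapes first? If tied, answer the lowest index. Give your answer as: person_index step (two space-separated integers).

Answer: 1 1

Derivation:
Step 1: p0:(1,5)->(2,5) | p1:(4,3)->(4,2)->EXIT | p2:(4,5)->(4,4)
Step 2: p0:(2,5)->(3,5) | p1:escaped | p2:(4,4)->(4,3)
Step 3: p0:(3,5)->(4,5) | p1:escaped | p2:(4,3)->(4,2)->EXIT
Step 4: p0:(4,5)->(4,4) | p1:escaped | p2:escaped
Step 5: p0:(4,4)->(4,3) | p1:escaped | p2:escaped
Step 6: p0:(4,3)->(4,2)->EXIT | p1:escaped | p2:escaped
Exit steps: [6, 1, 3]
First to escape: p1 at step 1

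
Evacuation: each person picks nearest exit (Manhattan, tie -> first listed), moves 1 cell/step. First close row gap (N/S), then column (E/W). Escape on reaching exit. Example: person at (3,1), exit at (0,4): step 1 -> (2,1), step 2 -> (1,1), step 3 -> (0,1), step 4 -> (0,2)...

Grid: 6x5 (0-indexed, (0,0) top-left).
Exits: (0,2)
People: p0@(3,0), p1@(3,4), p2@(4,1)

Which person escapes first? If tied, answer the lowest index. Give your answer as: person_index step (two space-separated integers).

Answer: 0 5

Derivation:
Step 1: p0:(3,0)->(2,0) | p1:(3,4)->(2,4) | p2:(4,1)->(3,1)
Step 2: p0:(2,0)->(1,0) | p1:(2,4)->(1,4) | p2:(3,1)->(2,1)
Step 3: p0:(1,0)->(0,0) | p1:(1,4)->(0,4) | p2:(2,1)->(1,1)
Step 4: p0:(0,0)->(0,1) | p1:(0,4)->(0,3) | p2:(1,1)->(0,1)
Step 5: p0:(0,1)->(0,2)->EXIT | p1:(0,3)->(0,2)->EXIT | p2:(0,1)->(0,2)->EXIT
Exit steps: [5, 5, 5]
First to escape: p0 at step 5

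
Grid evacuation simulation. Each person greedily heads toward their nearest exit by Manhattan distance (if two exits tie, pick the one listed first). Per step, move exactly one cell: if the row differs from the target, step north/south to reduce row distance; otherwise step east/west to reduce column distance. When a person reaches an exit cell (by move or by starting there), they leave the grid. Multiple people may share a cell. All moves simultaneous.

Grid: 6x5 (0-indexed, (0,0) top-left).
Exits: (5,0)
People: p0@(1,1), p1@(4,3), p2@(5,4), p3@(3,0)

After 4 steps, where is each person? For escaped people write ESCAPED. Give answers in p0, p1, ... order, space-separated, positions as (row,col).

Step 1: p0:(1,1)->(2,1) | p1:(4,3)->(5,3) | p2:(5,4)->(5,3) | p3:(3,0)->(4,0)
Step 2: p0:(2,1)->(3,1) | p1:(5,3)->(5,2) | p2:(5,3)->(5,2) | p3:(4,0)->(5,0)->EXIT
Step 3: p0:(3,1)->(4,1) | p1:(5,2)->(5,1) | p2:(5,2)->(5,1) | p3:escaped
Step 4: p0:(4,1)->(5,1) | p1:(5,1)->(5,0)->EXIT | p2:(5,1)->(5,0)->EXIT | p3:escaped

(5,1) ESCAPED ESCAPED ESCAPED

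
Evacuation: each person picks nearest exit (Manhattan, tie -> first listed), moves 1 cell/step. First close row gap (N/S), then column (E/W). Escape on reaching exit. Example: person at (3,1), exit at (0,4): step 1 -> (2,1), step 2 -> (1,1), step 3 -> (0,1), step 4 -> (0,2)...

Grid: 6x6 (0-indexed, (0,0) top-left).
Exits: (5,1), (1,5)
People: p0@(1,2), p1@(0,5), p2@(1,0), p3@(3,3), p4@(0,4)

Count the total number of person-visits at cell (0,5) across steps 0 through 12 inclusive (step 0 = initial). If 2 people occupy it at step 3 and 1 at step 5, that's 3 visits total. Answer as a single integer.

Step 0: p0@(1,2) p1@(0,5) p2@(1,0) p3@(3,3) p4@(0,4) -> at (0,5): 1 [p1], cum=1
Step 1: p0@(1,3) p1@ESC p2@(2,0) p3@(4,3) p4@(1,4) -> at (0,5): 0 [-], cum=1
Step 2: p0@(1,4) p1@ESC p2@(3,0) p3@(5,3) p4@ESC -> at (0,5): 0 [-], cum=1
Step 3: p0@ESC p1@ESC p2@(4,0) p3@(5,2) p4@ESC -> at (0,5): 0 [-], cum=1
Step 4: p0@ESC p1@ESC p2@(5,0) p3@ESC p4@ESC -> at (0,5): 0 [-], cum=1
Step 5: p0@ESC p1@ESC p2@ESC p3@ESC p4@ESC -> at (0,5): 0 [-], cum=1
Total visits = 1

Answer: 1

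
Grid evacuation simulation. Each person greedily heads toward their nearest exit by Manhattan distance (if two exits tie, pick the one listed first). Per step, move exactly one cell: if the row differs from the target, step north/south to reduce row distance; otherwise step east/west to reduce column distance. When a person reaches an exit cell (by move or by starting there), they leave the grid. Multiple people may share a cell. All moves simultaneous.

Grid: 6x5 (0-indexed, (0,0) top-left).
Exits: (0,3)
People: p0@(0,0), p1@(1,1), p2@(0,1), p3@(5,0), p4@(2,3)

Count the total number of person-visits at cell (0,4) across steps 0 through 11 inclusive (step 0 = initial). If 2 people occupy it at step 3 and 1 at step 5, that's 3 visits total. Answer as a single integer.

Answer: 0

Derivation:
Step 0: p0@(0,0) p1@(1,1) p2@(0,1) p3@(5,0) p4@(2,3) -> at (0,4): 0 [-], cum=0
Step 1: p0@(0,1) p1@(0,1) p2@(0,2) p3@(4,0) p4@(1,3) -> at (0,4): 0 [-], cum=0
Step 2: p0@(0,2) p1@(0,2) p2@ESC p3@(3,0) p4@ESC -> at (0,4): 0 [-], cum=0
Step 3: p0@ESC p1@ESC p2@ESC p3@(2,0) p4@ESC -> at (0,4): 0 [-], cum=0
Step 4: p0@ESC p1@ESC p2@ESC p3@(1,0) p4@ESC -> at (0,4): 0 [-], cum=0
Step 5: p0@ESC p1@ESC p2@ESC p3@(0,0) p4@ESC -> at (0,4): 0 [-], cum=0
Step 6: p0@ESC p1@ESC p2@ESC p3@(0,1) p4@ESC -> at (0,4): 0 [-], cum=0
Step 7: p0@ESC p1@ESC p2@ESC p3@(0,2) p4@ESC -> at (0,4): 0 [-], cum=0
Step 8: p0@ESC p1@ESC p2@ESC p3@ESC p4@ESC -> at (0,4): 0 [-], cum=0
Total visits = 0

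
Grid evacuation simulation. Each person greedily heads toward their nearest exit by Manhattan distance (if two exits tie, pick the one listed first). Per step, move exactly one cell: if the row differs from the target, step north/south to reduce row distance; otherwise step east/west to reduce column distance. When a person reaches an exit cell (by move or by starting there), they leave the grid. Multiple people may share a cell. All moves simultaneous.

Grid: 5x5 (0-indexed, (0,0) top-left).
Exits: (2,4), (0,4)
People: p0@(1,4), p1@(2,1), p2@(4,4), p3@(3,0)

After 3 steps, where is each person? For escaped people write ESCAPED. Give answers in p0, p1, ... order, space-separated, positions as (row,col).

Step 1: p0:(1,4)->(2,4)->EXIT | p1:(2,1)->(2,2) | p2:(4,4)->(3,4) | p3:(3,0)->(2,0)
Step 2: p0:escaped | p1:(2,2)->(2,3) | p2:(3,4)->(2,4)->EXIT | p3:(2,0)->(2,1)
Step 3: p0:escaped | p1:(2,3)->(2,4)->EXIT | p2:escaped | p3:(2,1)->(2,2)

ESCAPED ESCAPED ESCAPED (2,2)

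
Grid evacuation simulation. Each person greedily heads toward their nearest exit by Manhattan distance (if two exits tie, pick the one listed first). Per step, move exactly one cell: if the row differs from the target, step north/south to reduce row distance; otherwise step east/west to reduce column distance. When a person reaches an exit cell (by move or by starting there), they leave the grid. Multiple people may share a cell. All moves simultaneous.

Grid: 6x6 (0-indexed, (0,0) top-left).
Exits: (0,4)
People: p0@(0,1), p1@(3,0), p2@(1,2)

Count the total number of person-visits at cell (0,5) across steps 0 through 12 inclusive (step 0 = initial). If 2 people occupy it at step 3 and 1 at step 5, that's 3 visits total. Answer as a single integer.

Answer: 0

Derivation:
Step 0: p0@(0,1) p1@(3,0) p2@(1,2) -> at (0,5): 0 [-], cum=0
Step 1: p0@(0,2) p1@(2,0) p2@(0,2) -> at (0,5): 0 [-], cum=0
Step 2: p0@(0,3) p1@(1,0) p2@(0,3) -> at (0,5): 0 [-], cum=0
Step 3: p0@ESC p1@(0,0) p2@ESC -> at (0,5): 0 [-], cum=0
Step 4: p0@ESC p1@(0,1) p2@ESC -> at (0,5): 0 [-], cum=0
Step 5: p0@ESC p1@(0,2) p2@ESC -> at (0,5): 0 [-], cum=0
Step 6: p0@ESC p1@(0,3) p2@ESC -> at (0,5): 0 [-], cum=0
Step 7: p0@ESC p1@ESC p2@ESC -> at (0,5): 0 [-], cum=0
Total visits = 0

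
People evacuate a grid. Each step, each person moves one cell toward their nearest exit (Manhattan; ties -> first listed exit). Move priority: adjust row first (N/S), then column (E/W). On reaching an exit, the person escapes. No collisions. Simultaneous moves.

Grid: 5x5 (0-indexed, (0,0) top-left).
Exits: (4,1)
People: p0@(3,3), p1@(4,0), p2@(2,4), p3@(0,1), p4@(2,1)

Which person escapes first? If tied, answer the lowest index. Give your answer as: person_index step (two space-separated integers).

Answer: 1 1

Derivation:
Step 1: p0:(3,3)->(4,3) | p1:(4,0)->(4,1)->EXIT | p2:(2,4)->(3,4) | p3:(0,1)->(1,1) | p4:(2,1)->(3,1)
Step 2: p0:(4,3)->(4,2) | p1:escaped | p2:(3,4)->(4,4) | p3:(1,1)->(2,1) | p4:(3,1)->(4,1)->EXIT
Step 3: p0:(4,2)->(4,1)->EXIT | p1:escaped | p2:(4,4)->(4,3) | p3:(2,1)->(3,1) | p4:escaped
Step 4: p0:escaped | p1:escaped | p2:(4,3)->(4,2) | p3:(3,1)->(4,1)->EXIT | p4:escaped
Step 5: p0:escaped | p1:escaped | p2:(4,2)->(4,1)->EXIT | p3:escaped | p4:escaped
Exit steps: [3, 1, 5, 4, 2]
First to escape: p1 at step 1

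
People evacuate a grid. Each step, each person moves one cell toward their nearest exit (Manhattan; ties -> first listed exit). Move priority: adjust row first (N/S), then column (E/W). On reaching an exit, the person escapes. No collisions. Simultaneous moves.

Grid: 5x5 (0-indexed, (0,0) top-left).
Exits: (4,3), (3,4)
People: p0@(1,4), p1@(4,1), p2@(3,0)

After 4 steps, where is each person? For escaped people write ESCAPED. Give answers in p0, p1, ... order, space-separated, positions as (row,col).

Step 1: p0:(1,4)->(2,4) | p1:(4,1)->(4,2) | p2:(3,0)->(4,0)
Step 2: p0:(2,4)->(3,4)->EXIT | p1:(4,2)->(4,3)->EXIT | p2:(4,0)->(4,1)
Step 3: p0:escaped | p1:escaped | p2:(4,1)->(4,2)
Step 4: p0:escaped | p1:escaped | p2:(4,2)->(4,3)->EXIT

ESCAPED ESCAPED ESCAPED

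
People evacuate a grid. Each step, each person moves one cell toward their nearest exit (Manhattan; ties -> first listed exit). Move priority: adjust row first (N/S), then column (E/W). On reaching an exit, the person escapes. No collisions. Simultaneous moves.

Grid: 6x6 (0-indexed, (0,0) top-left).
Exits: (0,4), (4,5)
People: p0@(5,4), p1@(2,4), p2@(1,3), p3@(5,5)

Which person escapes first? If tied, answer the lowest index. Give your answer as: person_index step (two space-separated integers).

Step 1: p0:(5,4)->(4,4) | p1:(2,4)->(1,4) | p2:(1,3)->(0,3) | p3:(5,5)->(4,5)->EXIT
Step 2: p0:(4,4)->(4,5)->EXIT | p1:(1,4)->(0,4)->EXIT | p2:(0,3)->(0,4)->EXIT | p3:escaped
Exit steps: [2, 2, 2, 1]
First to escape: p3 at step 1

Answer: 3 1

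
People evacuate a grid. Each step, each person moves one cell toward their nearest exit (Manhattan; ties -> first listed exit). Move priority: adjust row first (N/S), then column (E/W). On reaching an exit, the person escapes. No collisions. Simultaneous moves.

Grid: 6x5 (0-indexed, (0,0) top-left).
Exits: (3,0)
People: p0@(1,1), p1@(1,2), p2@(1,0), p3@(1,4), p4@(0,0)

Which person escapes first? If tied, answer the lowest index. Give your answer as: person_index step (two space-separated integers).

Step 1: p0:(1,1)->(2,1) | p1:(1,2)->(2,2) | p2:(1,0)->(2,0) | p3:(1,4)->(2,4) | p4:(0,0)->(1,0)
Step 2: p0:(2,1)->(3,1) | p1:(2,2)->(3,2) | p2:(2,0)->(3,0)->EXIT | p3:(2,4)->(3,4) | p4:(1,0)->(2,0)
Step 3: p0:(3,1)->(3,0)->EXIT | p1:(3,2)->(3,1) | p2:escaped | p3:(3,4)->(3,3) | p4:(2,0)->(3,0)->EXIT
Step 4: p0:escaped | p1:(3,1)->(3,0)->EXIT | p2:escaped | p3:(3,3)->(3,2) | p4:escaped
Step 5: p0:escaped | p1:escaped | p2:escaped | p3:(3,2)->(3,1) | p4:escaped
Step 6: p0:escaped | p1:escaped | p2:escaped | p3:(3,1)->(3,0)->EXIT | p4:escaped
Exit steps: [3, 4, 2, 6, 3]
First to escape: p2 at step 2

Answer: 2 2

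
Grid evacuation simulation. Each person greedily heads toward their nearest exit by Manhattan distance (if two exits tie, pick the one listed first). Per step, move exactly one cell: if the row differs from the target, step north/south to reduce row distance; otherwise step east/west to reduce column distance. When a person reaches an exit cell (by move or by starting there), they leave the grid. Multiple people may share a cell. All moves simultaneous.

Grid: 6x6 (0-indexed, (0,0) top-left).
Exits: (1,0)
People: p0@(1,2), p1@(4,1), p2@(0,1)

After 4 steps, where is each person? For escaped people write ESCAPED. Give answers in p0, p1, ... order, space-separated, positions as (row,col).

Step 1: p0:(1,2)->(1,1) | p1:(4,1)->(3,1) | p2:(0,1)->(1,1)
Step 2: p0:(1,1)->(1,0)->EXIT | p1:(3,1)->(2,1) | p2:(1,1)->(1,0)->EXIT
Step 3: p0:escaped | p1:(2,1)->(1,1) | p2:escaped
Step 4: p0:escaped | p1:(1,1)->(1,0)->EXIT | p2:escaped

ESCAPED ESCAPED ESCAPED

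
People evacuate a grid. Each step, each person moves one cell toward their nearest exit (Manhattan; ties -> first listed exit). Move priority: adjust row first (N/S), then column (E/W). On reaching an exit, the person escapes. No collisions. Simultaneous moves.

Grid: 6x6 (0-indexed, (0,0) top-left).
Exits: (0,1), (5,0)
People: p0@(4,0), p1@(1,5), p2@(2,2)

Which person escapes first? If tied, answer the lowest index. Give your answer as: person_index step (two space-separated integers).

Answer: 0 1

Derivation:
Step 1: p0:(4,0)->(5,0)->EXIT | p1:(1,5)->(0,5) | p2:(2,2)->(1,2)
Step 2: p0:escaped | p1:(0,5)->(0,4) | p2:(1,2)->(0,2)
Step 3: p0:escaped | p1:(0,4)->(0,3) | p2:(0,2)->(0,1)->EXIT
Step 4: p0:escaped | p1:(0,3)->(0,2) | p2:escaped
Step 5: p0:escaped | p1:(0,2)->(0,1)->EXIT | p2:escaped
Exit steps: [1, 5, 3]
First to escape: p0 at step 1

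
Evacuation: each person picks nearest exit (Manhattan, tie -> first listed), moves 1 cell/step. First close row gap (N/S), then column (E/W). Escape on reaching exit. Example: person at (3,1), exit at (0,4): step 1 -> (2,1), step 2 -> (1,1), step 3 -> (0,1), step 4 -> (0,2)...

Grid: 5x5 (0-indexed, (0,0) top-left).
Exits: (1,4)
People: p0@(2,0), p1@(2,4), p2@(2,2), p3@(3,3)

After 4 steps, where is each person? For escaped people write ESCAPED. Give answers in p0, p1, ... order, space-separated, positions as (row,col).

Step 1: p0:(2,0)->(1,0) | p1:(2,4)->(1,4)->EXIT | p2:(2,2)->(1,2) | p3:(3,3)->(2,3)
Step 2: p0:(1,0)->(1,1) | p1:escaped | p2:(1,2)->(1,3) | p3:(2,3)->(1,3)
Step 3: p0:(1,1)->(1,2) | p1:escaped | p2:(1,3)->(1,4)->EXIT | p3:(1,3)->(1,4)->EXIT
Step 4: p0:(1,2)->(1,3) | p1:escaped | p2:escaped | p3:escaped

(1,3) ESCAPED ESCAPED ESCAPED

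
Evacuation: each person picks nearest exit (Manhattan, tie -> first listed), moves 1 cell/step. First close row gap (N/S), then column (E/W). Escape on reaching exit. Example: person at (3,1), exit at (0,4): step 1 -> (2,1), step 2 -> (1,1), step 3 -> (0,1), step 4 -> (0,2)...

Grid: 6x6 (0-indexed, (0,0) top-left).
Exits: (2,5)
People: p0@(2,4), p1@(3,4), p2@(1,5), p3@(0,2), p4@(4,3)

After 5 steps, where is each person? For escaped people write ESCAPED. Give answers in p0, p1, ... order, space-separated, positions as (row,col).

Step 1: p0:(2,4)->(2,5)->EXIT | p1:(3,4)->(2,4) | p2:(1,5)->(2,5)->EXIT | p3:(0,2)->(1,2) | p4:(4,3)->(3,3)
Step 2: p0:escaped | p1:(2,4)->(2,5)->EXIT | p2:escaped | p3:(1,2)->(2,2) | p4:(3,3)->(2,3)
Step 3: p0:escaped | p1:escaped | p2:escaped | p3:(2,2)->(2,3) | p4:(2,3)->(2,4)
Step 4: p0:escaped | p1:escaped | p2:escaped | p3:(2,3)->(2,4) | p4:(2,4)->(2,5)->EXIT
Step 5: p0:escaped | p1:escaped | p2:escaped | p3:(2,4)->(2,5)->EXIT | p4:escaped

ESCAPED ESCAPED ESCAPED ESCAPED ESCAPED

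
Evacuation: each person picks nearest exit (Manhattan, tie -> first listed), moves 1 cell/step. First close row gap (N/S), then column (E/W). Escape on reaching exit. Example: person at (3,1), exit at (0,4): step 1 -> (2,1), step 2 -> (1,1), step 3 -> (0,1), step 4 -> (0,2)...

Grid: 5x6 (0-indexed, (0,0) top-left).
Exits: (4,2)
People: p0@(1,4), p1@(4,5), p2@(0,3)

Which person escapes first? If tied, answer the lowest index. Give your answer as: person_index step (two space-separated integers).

Step 1: p0:(1,4)->(2,4) | p1:(4,5)->(4,4) | p2:(0,3)->(1,3)
Step 2: p0:(2,4)->(3,4) | p1:(4,4)->(4,3) | p2:(1,3)->(2,3)
Step 3: p0:(3,4)->(4,4) | p1:(4,3)->(4,2)->EXIT | p2:(2,3)->(3,3)
Step 4: p0:(4,4)->(4,3) | p1:escaped | p2:(3,3)->(4,3)
Step 5: p0:(4,3)->(4,2)->EXIT | p1:escaped | p2:(4,3)->(4,2)->EXIT
Exit steps: [5, 3, 5]
First to escape: p1 at step 3

Answer: 1 3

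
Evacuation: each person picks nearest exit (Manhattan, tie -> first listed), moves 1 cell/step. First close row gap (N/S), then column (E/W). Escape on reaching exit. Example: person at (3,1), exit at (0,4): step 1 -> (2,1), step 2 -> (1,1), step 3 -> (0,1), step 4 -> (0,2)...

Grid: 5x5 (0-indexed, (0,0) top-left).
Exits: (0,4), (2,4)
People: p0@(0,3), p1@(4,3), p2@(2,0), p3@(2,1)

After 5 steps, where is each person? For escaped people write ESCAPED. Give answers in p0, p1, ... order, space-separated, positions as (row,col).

Step 1: p0:(0,3)->(0,4)->EXIT | p1:(4,3)->(3,3) | p2:(2,0)->(2,1) | p3:(2,1)->(2,2)
Step 2: p0:escaped | p1:(3,3)->(2,3) | p2:(2,1)->(2,2) | p3:(2,2)->(2,3)
Step 3: p0:escaped | p1:(2,3)->(2,4)->EXIT | p2:(2,2)->(2,3) | p3:(2,3)->(2,4)->EXIT
Step 4: p0:escaped | p1:escaped | p2:(2,3)->(2,4)->EXIT | p3:escaped

ESCAPED ESCAPED ESCAPED ESCAPED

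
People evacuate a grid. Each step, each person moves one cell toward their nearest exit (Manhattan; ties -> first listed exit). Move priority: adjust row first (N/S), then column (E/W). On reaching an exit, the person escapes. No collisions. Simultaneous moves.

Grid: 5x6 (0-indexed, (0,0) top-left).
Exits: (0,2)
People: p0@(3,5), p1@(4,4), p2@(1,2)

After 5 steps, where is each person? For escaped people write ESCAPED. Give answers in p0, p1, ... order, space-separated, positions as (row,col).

Step 1: p0:(3,5)->(2,5) | p1:(4,4)->(3,4) | p2:(1,2)->(0,2)->EXIT
Step 2: p0:(2,5)->(1,5) | p1:(3,4)->(2,4) | p2:escaped
Step 3: p0:(1,5)->(0,5) | p1:(2,4)->(1,4) | p2:escaped
Step 4: p0:(0,5)->(0,4) | p1:(1,4)->(0,4) | p2:escaped
Step 5: p0:(0,4)->(0,3) | p1:(0,4)->(0,3) | p2:escaped

(0,3) (0,3) ESCAPED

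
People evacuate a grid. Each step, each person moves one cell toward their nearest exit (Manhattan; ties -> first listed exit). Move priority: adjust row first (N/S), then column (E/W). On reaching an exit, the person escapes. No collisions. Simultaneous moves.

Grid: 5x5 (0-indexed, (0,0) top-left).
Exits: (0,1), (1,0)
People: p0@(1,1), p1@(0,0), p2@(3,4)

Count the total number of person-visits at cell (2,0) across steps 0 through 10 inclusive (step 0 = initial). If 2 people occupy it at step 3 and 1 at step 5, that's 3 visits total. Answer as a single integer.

Answer: 0

Derivation:
Step 0: p0@(1,1) p1@(0,0) p2@(3,4) -> at (2,0): 0 [-], cum=0
Step 1: p0@ESC p1@ESC p2@(2,4) -> at (2,0): 0 [-], cum=0
Step 2: p0@ESC p1@ESC p2@(1,4) -> at (2,0): 0 [-], cum=0
Step 3: p0@ESC p1@ESC p2@(0,4) -> at (2,0): 0 [-], cum=0
Step 4: p0@ESC p1@ESC p2@(0,3) -> at (2,0): 0 [-], cum=0
Step 5: p0@ESC p1@ESC p2@(0,2) -> at (2,0): 0 [-], cum=0
Step 6: p0@ESC p1@ESC p2@ESC -> at (2,0): 0 [-], cum=0
Total visits = 0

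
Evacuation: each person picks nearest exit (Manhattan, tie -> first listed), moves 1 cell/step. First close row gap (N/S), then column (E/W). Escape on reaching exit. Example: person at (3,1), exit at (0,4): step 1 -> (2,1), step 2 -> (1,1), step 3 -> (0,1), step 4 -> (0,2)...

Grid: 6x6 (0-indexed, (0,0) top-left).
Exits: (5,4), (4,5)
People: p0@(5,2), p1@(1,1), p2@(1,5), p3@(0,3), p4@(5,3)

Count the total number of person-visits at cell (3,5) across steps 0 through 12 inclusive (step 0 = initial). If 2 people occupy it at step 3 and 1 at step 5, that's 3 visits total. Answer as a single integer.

Step 0: p0@(5,2) p1@(1,1) p2@(1,5) p3@(0,3) p4@(5,3) -> at (3,5): 0 [-], cum=0
Step 1: p0@(5,3) p1@(2,1) p2@(2,5) p3@(1,3) p4@ESC -> at (3,5): 0 [-], cum=0
Step 2: p0@ESC p1@(3,1) p2@(3,5) p3@(2,3) p4@ESC -> at (3,5): 1 [p2], cum=1
Step 3: p0@ESC p1@(4,1) p2@ESC p3@(3,3) p4@ESC -> at (3,5): 0 [-], cum=1
Step 4: p0@ESC p1@(5,1) p2@ESC p3@(4,3) p4@ESC -> at (3,5): 0 [-], cum=1
Step 5: p0@ESC p1@(5,2) p2@ESC p3@(5,3) p4@ESC -> at (3,5): 0 [-], cum=1
Step 6: p0@ESC p1@(5,3) p2@ESC p3@ESC p4@ESC -> at (3,5): 0 [-], cum=1
Step 7: p0@ESC p1@ESC p2@ESC p3@ESC p4@ESC -> at (3,5): 0 [-], cum=1
Total visits = 1

Answer: 1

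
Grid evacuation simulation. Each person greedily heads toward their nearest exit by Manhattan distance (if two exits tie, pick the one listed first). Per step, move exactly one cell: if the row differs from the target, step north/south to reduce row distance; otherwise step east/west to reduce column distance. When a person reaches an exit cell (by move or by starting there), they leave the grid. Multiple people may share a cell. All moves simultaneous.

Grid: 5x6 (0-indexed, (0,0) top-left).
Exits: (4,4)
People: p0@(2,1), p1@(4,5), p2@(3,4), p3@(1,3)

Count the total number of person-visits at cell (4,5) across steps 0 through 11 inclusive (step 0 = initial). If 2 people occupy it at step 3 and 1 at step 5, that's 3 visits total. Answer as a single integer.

Answer: 1

Derivation:
Step 0: p0@(2,1) p1@(4,5) p2@(3,4) p3@(1,3) -> at (4,5): 1 [p1], cum=1
Step 1: p0@(3,1) p1@ESC p2@ESC p3@(2,3) -> at (4,5): 0 [-], cum=1
Step 2: p0@(4,1) p1@ESC p2@ESC p3@(3,3) -> at (4,5): 0 [-], cum=1
Step 3: p0@(4,2) p1@ESC p2@ESC p3@(4,3) -> at (4,5): 0 [-], cum=1
Step 4: p0@(4,3) p1@ESC p2@ESC p3@ESC -> at (4,5): 0 [-], cum=1
Step 5: p0@ESC p1@ESC p2@ESC p3@ESC -> at (4,5): 0 [-], cum=1
Total visits = 1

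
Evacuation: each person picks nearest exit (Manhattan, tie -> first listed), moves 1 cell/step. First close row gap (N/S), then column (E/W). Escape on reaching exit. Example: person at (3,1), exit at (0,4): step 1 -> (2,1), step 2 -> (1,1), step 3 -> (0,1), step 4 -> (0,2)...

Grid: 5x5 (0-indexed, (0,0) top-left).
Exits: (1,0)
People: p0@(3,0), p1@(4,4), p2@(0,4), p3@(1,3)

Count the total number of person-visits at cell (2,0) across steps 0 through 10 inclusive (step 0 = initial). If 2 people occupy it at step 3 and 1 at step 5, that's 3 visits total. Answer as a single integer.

Step 0: p0@(3,0) p1@(4,4) p2@(0,4) p3@(1,3) -> at (2,0): 0 [-], cum=0
Step 1: p0@(2,0) p1@(3,4) p2@(1,4) p3@(1,2) -> at (2,0): 1 [p0], cum=1
Step 2: p0@ESC p1@(2,4) p2@(1,3) p3@(1,1) -> at (2,0): 0 [-], cum=1
Step 3: p0@ESC p1@(1,4) p2@(1,2) p3@ESC -> at (2,0): 0 [-], cum=1
Step 4: p0@ESC p1@(1,3) p2@(1,1) p3@ESC -> at (2,0): 0 [-], cum=1
Step 5: p0@ESC p1@(1,2) p2@ESC p3@ESC -> at (2,0): 0 [-], cum=1
Step 6: p0@ESC p1@(1,1) p2@ESC p3@ESC -> at (2,0): 0 [-], cum=1
Step 7: p0@ESC p1@ESC p2@ESC p3@ESC -> at (2,0): 0 [-], cum=1
Total visits = 1

Answer: 1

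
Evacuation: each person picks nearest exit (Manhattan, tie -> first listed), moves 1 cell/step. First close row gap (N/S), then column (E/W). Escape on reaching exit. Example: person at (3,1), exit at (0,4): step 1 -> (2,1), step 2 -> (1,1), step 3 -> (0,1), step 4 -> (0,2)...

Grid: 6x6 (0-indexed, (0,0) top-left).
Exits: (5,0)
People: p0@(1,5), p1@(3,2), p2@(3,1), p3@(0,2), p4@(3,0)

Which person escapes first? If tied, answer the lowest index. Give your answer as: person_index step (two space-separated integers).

Step 1: p0:(1,5)->(2,5) | p1:(3,2)->(4,2) | p2:(3,1)->(4,1) | p3:(0,2)->(1,2) | p4:(3,0)->(4,0)
Step 2: p0:(2,5)->(3,5) | p1:(4,2)->(5,2) | p2:(4,1)->(5,1) | p3:(1,2)->(2,2) | p4:(4,0)->(5,0)->EXIT
Step 3: p0:(3,5)->(4,5) | p1:(5,2)->(5,1) | p2:(5,1)->(5,0)->EXIT | p3:(2,2)->(3,2) | p4:escaped
Step 4: p0:(4,5)->(5,5) | p1:(5,1)->(5,0)->EXIT | p2:escaped | p3:(3,2)->(4,2) | p4:escaped
Step 5: p0:(5,5)->(5,4) | p1:escaped | p2:escaped | p3:(4,2)->(5,2) | p4:escaped
Step 6: p0:(5,4)->(5,3) | p1:escaped | p2:escaped | p3:(5,2)->(5,1) | p4:escaped
Step 7: p0:(5,3)->(5,2) | p1:escaped | p2:escaped | p3:(5,1)->(5,0)->EXIT | p4:escaped
Step 8: p0:(5,2)->(5,1) | p1:escaped | p2:escaped | p3:escaped | p4:escaped
Step 9: p0:(5,1)->(5,0)->EXIT | p1:escaped | p2:escaped | p3:escaped | p4:escaped
Exit steps: [9, 4, 3, 7, 2]
First to escape: p4 at step 2

Answer: 4 2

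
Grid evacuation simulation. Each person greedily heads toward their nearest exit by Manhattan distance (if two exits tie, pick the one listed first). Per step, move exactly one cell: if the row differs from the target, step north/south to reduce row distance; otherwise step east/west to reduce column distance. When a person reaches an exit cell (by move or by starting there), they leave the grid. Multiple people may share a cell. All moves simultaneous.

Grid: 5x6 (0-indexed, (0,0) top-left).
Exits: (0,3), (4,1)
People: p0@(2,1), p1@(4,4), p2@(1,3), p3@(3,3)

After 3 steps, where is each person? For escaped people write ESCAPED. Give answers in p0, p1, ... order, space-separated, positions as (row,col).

Step 1: p0:(2,1)->(3,1) | p1:(4,4)->(4,3) | p2:(1,3)->(0,3)->EXIT | p3:(3,3)->(2,3)
Step 2: p0:(3,1)->(4,1)->EXIT | p1:(4,3)->(4,2) | p2:escaped | p3:(2,3)->(1,3)
Step 3: p0:escaped | p1:(4,2)->(4,1)->EXIT | p2:escaped | p3:(1,3)->(0,3)->EXIT

ESCAPED ESCAPED ESCAPED ESCAPED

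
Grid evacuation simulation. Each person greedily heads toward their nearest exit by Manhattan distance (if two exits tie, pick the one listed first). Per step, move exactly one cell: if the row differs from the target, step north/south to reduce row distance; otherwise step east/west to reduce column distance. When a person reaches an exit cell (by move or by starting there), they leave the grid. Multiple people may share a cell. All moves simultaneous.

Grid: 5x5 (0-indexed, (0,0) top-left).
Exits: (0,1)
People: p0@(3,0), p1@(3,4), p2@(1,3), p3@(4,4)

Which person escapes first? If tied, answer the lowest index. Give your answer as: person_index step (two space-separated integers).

Answer: 2 3

Derivation:
Step 1: p0:(3,0)->(2,0) | p1:(3,4)->(2,4) | p2:(1,3)->(0,3) | p3:(4,4)->(3,4)
Step 2: p0:(2,0)->(1,0) | p1:(2,4)->(1,4) | p2:(0,3)->(0,2) | p3:(3,4)->(2,4)
Step 3: p0:(1,0)->(0,0) | p1:(1,4)->(0,4) | p2:(0,2)->(0,1)->EXIT | p3:(2,4)->(1,4)
Step 4: p0:(0,0)->(0,1)->EXIT | p1:(0,4)->(0,3) | p2:escaped | p3:(1,4)->(0,4)
Step 5: p0:escaped | p1:(0,3)->(0,2) | p2:escaped | p3:(0,4)->(0,3)
Step 6: p0:escaped | p1:(0,2)->(0,1)->EXIT | p2:escaped | p3:(0,3)->(0,2)
Step 7: p0:escaped | p1:escaped | p2:escaped | p3:(0,2)->(0,1)->EXIT
Exit steps: [4, 6, 3, 7]
First to escape: p2 at step 3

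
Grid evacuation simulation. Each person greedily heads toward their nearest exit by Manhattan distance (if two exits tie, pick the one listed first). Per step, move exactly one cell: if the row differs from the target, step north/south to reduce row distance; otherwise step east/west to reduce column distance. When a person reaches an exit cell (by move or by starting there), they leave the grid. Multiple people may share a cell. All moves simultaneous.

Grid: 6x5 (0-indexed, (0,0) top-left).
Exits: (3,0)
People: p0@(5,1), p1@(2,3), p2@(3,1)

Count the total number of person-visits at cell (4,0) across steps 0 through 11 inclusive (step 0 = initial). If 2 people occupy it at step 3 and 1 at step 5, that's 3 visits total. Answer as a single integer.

Step 0: p0@(5,1) p1@(2,3) p2@(3,1) -> at (4,0): 0 [-], cum=0
Step 1: p0@(4,1) p1@(3,3) p2@ESC -> at (4,0): 0 [-], cum=0
Step 2: p0@(3,1) p1@(3,2) p2@ESC -> at (4,0): 0 [-], cum=0
Step 3: p0@ESC p1@(3,1) p2@ESC -> at (4,0): 0 [-], cum=0
Step 4: p0@ESC p1@ESC p2@ESC -> at (4,0): 0 [-], cum=0
Total visits = 0

Answer: 0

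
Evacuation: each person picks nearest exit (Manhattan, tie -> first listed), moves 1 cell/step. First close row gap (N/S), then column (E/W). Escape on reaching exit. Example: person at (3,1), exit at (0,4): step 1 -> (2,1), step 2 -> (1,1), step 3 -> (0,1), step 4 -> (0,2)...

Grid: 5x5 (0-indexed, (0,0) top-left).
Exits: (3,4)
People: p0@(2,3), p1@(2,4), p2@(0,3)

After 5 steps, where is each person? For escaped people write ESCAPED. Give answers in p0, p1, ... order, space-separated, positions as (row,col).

Step 1: p0:(2,3)->(3,3) | p1:(2,4)->(3,4)->EXIT | p2:(0,3)->(1,3)
Step 2: p0:(3,3)->(3,4)->EXIT | p1:escaped | p2:(1,3)->(2,3)
Step 3: p0:escaped | p1:escaped | p2:(2,3)->(3,3)
Step 4: p0:escaped | p1:escaped | p2:(3,3)->(3,4)->EXIT

ESCAPED ESCAPED ESCAPED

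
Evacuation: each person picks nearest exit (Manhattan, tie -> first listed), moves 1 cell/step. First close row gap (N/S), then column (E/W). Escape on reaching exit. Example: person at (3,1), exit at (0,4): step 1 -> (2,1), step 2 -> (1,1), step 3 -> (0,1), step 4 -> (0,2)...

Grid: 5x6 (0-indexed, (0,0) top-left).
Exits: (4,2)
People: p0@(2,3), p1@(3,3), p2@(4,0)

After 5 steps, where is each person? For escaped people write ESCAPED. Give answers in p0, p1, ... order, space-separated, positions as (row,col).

Step 1: p0:(2,3)->(3,3) | p1:(3,3)->(4,3) | p2:(4,0)->(4,1)
Step 2: p0:(3,3)->(4,3) | p1:(4,3)->(4,2)->EXIT | p2:(4,1)->(4,2)->EXIT
Step 3: p0:(4,3)->(4,2)->EXIT | p1:escaped | p2:escaped

ESCAPED ESCAPED ESCAPED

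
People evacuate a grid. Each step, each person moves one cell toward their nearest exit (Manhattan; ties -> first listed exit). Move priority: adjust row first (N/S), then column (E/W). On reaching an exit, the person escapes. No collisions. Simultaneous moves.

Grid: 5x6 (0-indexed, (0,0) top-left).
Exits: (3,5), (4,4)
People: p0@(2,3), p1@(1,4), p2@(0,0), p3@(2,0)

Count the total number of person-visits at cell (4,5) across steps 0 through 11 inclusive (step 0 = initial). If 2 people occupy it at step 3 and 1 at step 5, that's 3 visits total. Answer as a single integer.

Step 0: p0@(2,3) p1@(1,4) p2@(0,0) p3@(2,0) -> at (4,5): 0 [-], cum=0
Step 1: p0@(3,3) p1@(2,4) p2@(1,0) p3@(3,0) -> at (4,5): 0 [-], cum=0
Step 2: p0@(3,4) p1@(3,4) p2@(2,0) p3@(3,1) -> at (4,5): 0 [-], cum=0
Step 3: p0@ESC p1@ESC p2@(3,0) p3@(3,2) -> at (4,5): 0 [-], cum=0
Step 4: p0@ESC p1@ESC p2@(3,1) p3@(3,3) -> at (4,5): 0 [-], cum=0
Step 5: p0@ESC p1@ESC p2@(3,2) p3@(3,4) -> at (4,5): 0 [-], cum=0
Step 6: p0@ESC p1@ESC p2@(3,3) p3@ESC -> at (4,5): 0 [-], cum=0
Step 7: p0@ESC p1@ESC p2@(3,4) p3@ESC -> at (4,5): 0 [-], cum=0
Step 8: p0@ESC p1@ESC p2@ESC p3@ESC -> at (4,5): 0 [-], cum=0
Total visits = 0

Answer: 0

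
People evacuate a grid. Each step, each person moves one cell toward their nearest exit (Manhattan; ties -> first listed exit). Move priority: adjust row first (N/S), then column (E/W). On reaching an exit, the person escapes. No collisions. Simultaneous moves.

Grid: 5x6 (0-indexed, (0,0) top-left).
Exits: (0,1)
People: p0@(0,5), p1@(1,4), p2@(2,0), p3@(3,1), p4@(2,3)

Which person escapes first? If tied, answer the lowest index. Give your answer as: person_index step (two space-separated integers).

Answer: 2 3

Derivation:
Step 1: p0:(0,5)->(0,4) | p1:(1,4)->(0,4) | p2:(2,0)->(1,0) | p3:(3,1)->(2,1) | p4:(2,3)->(1,3)
Step 2: p0:(0,4)->(0,3) | p1:(0,4)->(0,3) | p2:(1,0)->(0,0) | p3:(2,1)->(1,1) | p4:(1,3)->(0,3)
Step 3: p0:(0,3)->(0,2) | p1:(0,3)->(0,2) | p2:(0,0)->(0,1)->EXIT | p3:(1,1)->(0,1)->EXIT | p4:(0,3)->(0,2)
Step 4: p0:(0,2)->(0,1)->EXIT | p1:(0,2)->(0,1)->EXIT | p2:escaped | p3:escaped | p4:(0,2)->(0,1)->EXIT
Exit steps: [4, 4, 3, 3, 4]
First to escape: p2 at step 3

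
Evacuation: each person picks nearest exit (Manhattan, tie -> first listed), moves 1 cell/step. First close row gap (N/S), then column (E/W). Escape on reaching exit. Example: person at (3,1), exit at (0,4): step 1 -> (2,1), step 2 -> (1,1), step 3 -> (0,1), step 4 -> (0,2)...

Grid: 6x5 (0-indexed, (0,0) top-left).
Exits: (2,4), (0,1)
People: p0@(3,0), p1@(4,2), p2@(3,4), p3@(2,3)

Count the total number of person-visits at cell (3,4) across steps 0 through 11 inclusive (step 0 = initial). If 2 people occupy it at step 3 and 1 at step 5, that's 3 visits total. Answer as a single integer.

Answer: 1

Derivation:
Step 0: p0@(3,0) p1@(4,2) p2@(3,4) p3@(2,3) -> at (3,4): 1 [p2], cum=1
Step 1: p0@(2,0) p1@(3,2) p2@ESC p3@ESC -> at (3,4): 0 [-], cum=1
Step 2: p0@(1,0) p1@(2,2) p2@ESC p3@ESC -> at (3,4): 0 [-], cum=1
Step 3: p0@(0,0) p1@(2,3) p2@ESC p3@ESC -> at (3,4): 0 [-], cum=1
Step 4: p0@ESC p1@ESC p2@ESC p3@ESC -> at (3,4): 0 [-], cum=1
Total visits = 1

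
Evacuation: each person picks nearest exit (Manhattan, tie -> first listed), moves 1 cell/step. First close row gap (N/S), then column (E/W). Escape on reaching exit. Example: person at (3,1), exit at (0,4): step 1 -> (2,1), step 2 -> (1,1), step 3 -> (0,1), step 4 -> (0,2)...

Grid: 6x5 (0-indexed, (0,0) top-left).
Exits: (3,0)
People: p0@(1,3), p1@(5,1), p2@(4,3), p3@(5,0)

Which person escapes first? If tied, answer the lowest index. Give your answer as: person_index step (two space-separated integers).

Step 1: p0:(1,3)->(2,3) | p1:(5,1)->(4,1) | p2:(4,3)->(3,3) | p3:(5,0)->(4,0)
Step 2: p0:(2,3)->(3,3) | p1:(4,1)->(3,1) | p2:(3,3)->(3,2) | p3:(4,0)->(3,0)->EXIT
Step 3: p0:(3,3)->(3,2) | p1:(3,1)->(3,0)->EXIT | p2:(3,2)->(3,1) | p3:escaped
Step 4: p0:(3,2)->(3,1) | p1:escaped | p2:(3,1)->(3,0)->EXIT | p3:escaped
Step 5: p0:(3,1)->(3,0)->EXIT | p1:escaped | p2:escaped | p3:escaped
Exit steps: [5, 3, 4, 2]
First to escape: p3 at step 2

Answer: 3 2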